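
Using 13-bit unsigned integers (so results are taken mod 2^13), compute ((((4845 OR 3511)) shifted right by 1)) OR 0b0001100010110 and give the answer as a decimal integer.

4095

4845 = 1001011101101
3511 = 0110110110111
→ OR → 1111111111111 = 8191
→ shifted right by 1 → 0111111111111 = 4095
0b0001100010110 = 0001100010110
→ OR → 0111111111111 = 4095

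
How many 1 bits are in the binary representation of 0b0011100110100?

n = 11100110100
Count the 1s: 1 + 1 + 1 + 1 + 1 + 1 = 6

6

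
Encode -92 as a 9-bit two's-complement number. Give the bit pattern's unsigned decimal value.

420

92 in 9 bits: 001011100
Invert: 110100011
Add 1:  110100100 = 420
(Check: 2^9 - 92 = 512 - 92 = 420.)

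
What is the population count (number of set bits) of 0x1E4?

5

0x1E4 = 111100100
Count the 1s: 1 + 1 + 1 + 1 + 1 = 5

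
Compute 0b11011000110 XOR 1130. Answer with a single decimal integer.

a = 11011000110
1130 = 10001101010
XOR → 01010101100 = 684

684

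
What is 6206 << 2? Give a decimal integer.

6206 = 001100000111110
shift left by 2 → 110000011111000 = 24824
(equivalently, 6206 × 2^2 = 6206 × 4)

24824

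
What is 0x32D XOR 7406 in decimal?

8131

0x32D = 0001100101101
7406 = 1110011101110
XOR → 1111111000011 = 8131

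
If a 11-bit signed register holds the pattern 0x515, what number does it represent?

pattern = 10100010101 (MSB is 1 ⇒ negative)
Invert: 01011101010, add 1 → 01011101011 = 747, so the value is -747.
(Equivalently: 1301 - 2^11 = 1301 - 2048 = -747.)

-747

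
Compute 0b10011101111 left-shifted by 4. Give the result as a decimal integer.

x = 000010011101111
shift left by 4 → 100111011110000 = 20208
(equivalently, 1263 × 2^4 = 1263 × 16)

20208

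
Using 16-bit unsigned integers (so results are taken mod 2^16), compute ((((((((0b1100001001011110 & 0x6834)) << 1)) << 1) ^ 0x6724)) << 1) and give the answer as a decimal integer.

0b1100001001011110 = 1100001001011110
0x6834 = 0110100000110100
→ & → 0100000000010100 = 16404
→ << 1 (mod 2^16) → 1000000000101000 = 32808
→ << 1 (mod 2^16) → 0000000001010000 = 80
0x6724 = 0110011100100100
→ ^ → 0110011101110100 = 26484
→ << 1 (mod 2^16) → 1100111011101000 = 52968

52968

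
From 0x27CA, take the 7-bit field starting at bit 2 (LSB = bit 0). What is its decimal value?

v = 010011111001010
Shift right by 2: 0100111110010
Mask low 7 bits: 1110010 = 114

114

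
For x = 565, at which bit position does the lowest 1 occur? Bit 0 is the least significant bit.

565 = 1000110101
Trailing zeros: 0, so the lowest set bit is bit 0 (value 1).

0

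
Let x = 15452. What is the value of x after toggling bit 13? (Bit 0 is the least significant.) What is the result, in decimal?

7260

x = 0011110001011100
bit 13 is currently 1; toggle it via x ^ (1 << 13) = x ^ 8192
→ 0001110001011100 = 7260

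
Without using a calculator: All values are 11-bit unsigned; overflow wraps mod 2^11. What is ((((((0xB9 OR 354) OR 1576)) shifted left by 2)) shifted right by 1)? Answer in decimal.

1014

0xB9 = 00010111001
354 = 00101100010
→ OR → 00111111011 = 507
1576 = 11000101000
→ OR → 11111111011 = 2043
→ shifted left by 2 (mod 2^11) → 11111101100 = 2028
→ shifted right by 1 → 01111110110 = 1014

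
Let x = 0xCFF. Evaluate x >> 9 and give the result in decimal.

0xCFF = 110011111111
shift right by 9 → 000000000110 = 6
(equivalently, floor(3327 / 512))

6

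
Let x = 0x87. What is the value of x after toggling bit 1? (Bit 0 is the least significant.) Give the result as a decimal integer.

x = 010000111
bit 1 is currently 1; toggle it via x ^ (1 << 1) = x ^ 2
→ 010000101 = 133

133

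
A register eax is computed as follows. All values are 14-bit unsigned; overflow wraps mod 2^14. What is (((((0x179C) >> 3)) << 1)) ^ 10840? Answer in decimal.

0x179C = 01011110011100
→ >> 3 → 00001011110011 = 755
→ << 1 (mod 2^14) → 00010111100110 = 1510
10840 = 10101001011000
→ ^ → 10111110111110 = 12222

12222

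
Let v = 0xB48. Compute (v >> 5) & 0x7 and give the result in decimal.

2

v = 000101101001000
Shift right by 5: 0001011010
Mask low 3 bits: 010 = 2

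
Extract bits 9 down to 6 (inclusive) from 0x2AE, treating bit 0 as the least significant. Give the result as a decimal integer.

v = 01010101110
Shift right by 6: 01010
Mask low 4 bits: 1010 = 10

10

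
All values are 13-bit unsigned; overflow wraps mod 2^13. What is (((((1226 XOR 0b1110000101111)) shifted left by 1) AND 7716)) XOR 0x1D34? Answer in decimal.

1226 = 0010011001010
0b1110000101111 = 1110000101111
→ XOR → 1100011100101 = 6373
→ shifted left by 1 (mod 2^13) → 1000111001010 = 4554
7716 = 1111000100100
→ AND → 1000000000000 = 4096
0x1D34 = 1110100110100
→ XOR → 0110100110100 = 3380

3380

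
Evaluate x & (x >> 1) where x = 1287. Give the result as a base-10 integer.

3

x = 10100000111 = 1287
x>>1 = 01010000011
AND  = 00000000011 = 3
(x & (x >> 1) has a 1 wherever x has two consecutive 1 bits.)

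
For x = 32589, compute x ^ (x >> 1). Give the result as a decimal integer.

x = 111111101001101 = 32589
x>>1 = 011111110100110
XOR  = 100000011101011 = 16619
(x ^ (x >> 1) gives the standard binary-reflected Gray code of x.)

16619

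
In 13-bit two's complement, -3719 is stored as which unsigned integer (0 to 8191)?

4473

3719 in 13 bits: 0111010000111
Invert: 1000101111000
Add 1:  1000101111001 = 4473
(Check: 2^13 - 3719 = 8192 - 3719 = 4473.)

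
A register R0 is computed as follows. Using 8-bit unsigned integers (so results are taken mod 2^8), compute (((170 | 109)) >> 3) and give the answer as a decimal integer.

170 = 10101010
109 = 01101101
→ | → 11101111 = 239
→ >> 3 → 00011101 = 29

29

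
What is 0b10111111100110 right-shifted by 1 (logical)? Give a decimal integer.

6131

x = 10111111100110
shift right by 1 → 01011111110011 = 6131
(equivalently, floor(12262 / 2))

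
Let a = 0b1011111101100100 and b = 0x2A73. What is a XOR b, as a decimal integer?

a = 1011111101100100
0x2A73 = 0010101001110011
XOR → 1001010100010111 = 38167

38167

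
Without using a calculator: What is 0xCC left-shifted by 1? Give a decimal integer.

0xCC = 011001100
shift left by 1 → 110011000 = 408
(equivalently, 204 × 2^1 = 204 × 2)

408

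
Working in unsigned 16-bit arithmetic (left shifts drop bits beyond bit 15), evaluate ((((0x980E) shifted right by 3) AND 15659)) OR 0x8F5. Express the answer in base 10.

6645

0x980E = 1001100000001110
→ shifted right by 3 → 0001001100000001 = 4865
15659 = 0011110100101011
→ AND → 0001000100000001 = 4353
0x8F5 = 0000100011110101
→ OR → 0001100111110101 = 6645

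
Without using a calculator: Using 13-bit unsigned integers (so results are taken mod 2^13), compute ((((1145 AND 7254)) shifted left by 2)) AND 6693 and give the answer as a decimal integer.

4096

1145 = 0010001111001
7254 = 1110001010110
→ AND → 0010001010000 = 1104
→ shifted left by 2 (mod 2^13) → 1000101000000 = 4416
6693 = 1101000100101
→ AND → 1000000000000 = 4096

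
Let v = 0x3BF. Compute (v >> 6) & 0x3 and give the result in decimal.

2

v = 1110111111
Shift right by 6: 1110
Mask low 2 bits: 10 = 2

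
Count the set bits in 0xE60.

5

0xE60 = 111001100000
Count the 1s: 1 + 1 + 1 + 1 + 1 = 5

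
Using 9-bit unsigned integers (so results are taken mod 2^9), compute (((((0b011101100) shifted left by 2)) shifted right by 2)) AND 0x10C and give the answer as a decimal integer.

12

0b011101100 = 011101100
→ shifted left by 2 (mod 2^9) → 110110000 = 432
→ shifted right by 2 → 001101100 = 108
0x10C = 100001100
→ AND → 000001100 = 12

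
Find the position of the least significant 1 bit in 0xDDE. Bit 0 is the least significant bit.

1

0xDDE = 110111011110
Trailing zeros: 1, so the lowest set bit is bit 1 (value 2).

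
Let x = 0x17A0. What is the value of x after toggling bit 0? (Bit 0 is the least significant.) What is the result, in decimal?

x = 1011110100000
bit 0 is currently 0; toggle it via x ^ (1 << 0) = x ^ 1
→ 1011110100001 = 6049

6049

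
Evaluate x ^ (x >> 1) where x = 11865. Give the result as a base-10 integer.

14709

x = 10111001011001 = 11865
x>>1 = 01011100101100
XOR  = 11100101110101 = 14709
(x ^ (x >> 1) gives the standard binary-reflected Gray code of x.)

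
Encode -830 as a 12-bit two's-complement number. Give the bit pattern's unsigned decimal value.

830 in 12 bits: 001100111110
Invert: 110011000001
Add 1:  110011000010 = 3266
(Check: 2^12 - 830 = 4096 - 830 = 3266.)

3266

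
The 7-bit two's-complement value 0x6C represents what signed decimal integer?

-20

pattern = 1101100 (MSB is 1 ⇒ negative)
Invert: 0010011, add 1 → 0010100 = 20, so the value is -20.
(Equivalently: 108 - 2^7 = 108 - 128 = -20.)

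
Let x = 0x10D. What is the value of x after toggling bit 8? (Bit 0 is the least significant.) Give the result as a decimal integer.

13

x = 0100001101
bit 8 is currently 1; toggle it via x ^ (1 << 8) = x ^ 256
→ 0000001101 = 13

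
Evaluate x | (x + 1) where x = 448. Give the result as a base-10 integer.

x = 111000000 = 448
x + 1 = 111000001
OR    = 111000001 = 449
(x | (x + 1) sets the lowest cleared bit.)

449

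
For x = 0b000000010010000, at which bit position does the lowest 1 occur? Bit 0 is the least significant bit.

0b000000010010000 = 10010000
Trailing zeros: 4, so the lowest set bit is bit 4 (value 16).

4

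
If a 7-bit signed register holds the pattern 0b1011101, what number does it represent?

pattern = 1011101 (MSB is 1 ⇒ negative)
Invert: 0100010, add 1 → 0100011 = 35, so the value is -35.
(Equivalently: 93 - 2^7 = 93 - 128 = -35.)

-35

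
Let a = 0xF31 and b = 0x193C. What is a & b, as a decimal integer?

2352

0xF31 = 0111100110001
0x193C = 1100100111100
AND → 0100100110000 = 2352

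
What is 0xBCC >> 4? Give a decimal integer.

0xBCC = 101111001100
shift right by 4 → 000010111100 = 188
(equivalently, floor(3020 / 16))

188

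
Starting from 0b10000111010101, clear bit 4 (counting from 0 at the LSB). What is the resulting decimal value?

x = 10000111010101
bit 4 is currently 1; clear it via x & ~(1 << 4) = x & ~16
→ 10000111000101 = 8645

8645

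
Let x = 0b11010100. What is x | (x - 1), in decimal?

215

x = 11010100 = 212
x - 1 = 11010011
OR    = 11010111 = 215
(x | (x - 1) sets all bits below the lowest set bit.)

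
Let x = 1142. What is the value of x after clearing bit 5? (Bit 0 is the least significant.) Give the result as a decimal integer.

x = 10001110110
bit 5 is currently 1; clear it via x & ~(1 << 5) = x & ~32
→ 10001010110 = 1110

1110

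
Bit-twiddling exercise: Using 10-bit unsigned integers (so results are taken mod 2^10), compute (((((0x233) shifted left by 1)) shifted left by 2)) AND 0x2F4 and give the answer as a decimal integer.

144

0x233 = 1000110011
→ shifted left by 1 (mod 2^10) → 0001100110 = 102
→ shifted left by 2 (mod 2^10) → 0110011000 = 408
0x2F4 = 1011110100
→ AND → 0010010000 = 144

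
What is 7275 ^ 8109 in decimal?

966

7275 = 1110001101011
8109 = 1111110101101
XOR → 0001111000110 = 966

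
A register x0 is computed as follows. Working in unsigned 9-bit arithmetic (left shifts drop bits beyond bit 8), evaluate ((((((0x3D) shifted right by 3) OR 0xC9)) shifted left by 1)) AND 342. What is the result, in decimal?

278

0x3D = 000111101
→ shifted right by 3 → 000000111 = 7
0xC9 = 011001001
→ OR → 011001111 = 207
→ shifted left by 1 (mod 2^9) → 110011110 = 414
342 = 101010110
→ AND → 100010110 = 278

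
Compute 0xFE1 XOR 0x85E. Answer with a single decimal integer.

1983

0xFE1 = 111111100001
0x85E = 100001011110
XOR → 011110111111 = 1983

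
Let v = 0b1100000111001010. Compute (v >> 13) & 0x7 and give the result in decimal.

6

v = 1100000111001010
Shift right by 13: 110
Mask low 3 bits: 110 = 6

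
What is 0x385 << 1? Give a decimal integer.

0x385 = 01110000101
shift left by 1 → 11100001010 = 1802
(equivalently, 901 × 2^1 = 901 × 2)

1802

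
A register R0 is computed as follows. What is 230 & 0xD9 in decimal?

192

230 = 11100110
0xD9 = 11011001
AND → 11000000 = 192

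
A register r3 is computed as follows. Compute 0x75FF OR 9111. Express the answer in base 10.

0x75FF = 111010111111111
9111 = 010001110010111
 OR → 111011111111111 = 30719

30719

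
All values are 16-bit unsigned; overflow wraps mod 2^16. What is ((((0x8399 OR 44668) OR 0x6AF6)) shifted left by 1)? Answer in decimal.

0x8399 = 1000001110011001
44668 = 1010111001111100
→ OR → 1010111111111101 = 45053
0x6AF6 = 0110101011110110
→ OR → 1110111111111111 = 61439
→ shifted left by 1 (mod 2^16) → 1101111111111110 = 57342

57342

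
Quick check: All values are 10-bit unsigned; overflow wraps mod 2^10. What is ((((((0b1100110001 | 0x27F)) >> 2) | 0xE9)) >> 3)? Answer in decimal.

31

0b1100110001 = 1100110001
0x27F = 1001111111
→ | → 1101111111 = 895
→ >> 2 → 0011011111 = 223
0xE9 = 0011101001
→ | → 0011111111 = 255
→ >> 3 → 0000011111 = 31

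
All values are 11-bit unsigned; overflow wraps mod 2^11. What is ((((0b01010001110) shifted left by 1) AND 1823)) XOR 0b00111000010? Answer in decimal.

1246

0b01010001110 = 01010001110
→ shifted left by 1 (mod 2^11) → 10100011100 = 1308
1823 = 11100011111
→ AND → 10100011100 = 1308
0b00111000010 = 00111000010
→ XOR → 10011011110 = 1246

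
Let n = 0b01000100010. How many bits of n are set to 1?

n = 1000100010
Count the 1s: 1 + 1 + 1 = 3

3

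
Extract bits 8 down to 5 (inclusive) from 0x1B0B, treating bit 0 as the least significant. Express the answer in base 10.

8

v = 01101100001011
Shift right by 5: 011011000
Mask low 4 bits: 1000 = 8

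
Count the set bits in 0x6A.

4

0x6A = 1101010
Count the 1s: 1 + 1 + 1 + 1 = 4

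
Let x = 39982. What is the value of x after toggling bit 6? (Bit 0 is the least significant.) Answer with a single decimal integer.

40046

x = 1001110000101110
bit 6 is currently 0; toggle it via x ^ (1 << 6) = x ^ 64
→ 1001110001101110 = 40046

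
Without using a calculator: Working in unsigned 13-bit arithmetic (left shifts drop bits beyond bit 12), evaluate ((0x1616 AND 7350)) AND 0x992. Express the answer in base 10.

0x1616 = 1011000010110
7350 = 1110010110110
→ AND → 1010000010110 = 5142
0x992 = 0100110010010
→ AND → 0000000010010 = 18

18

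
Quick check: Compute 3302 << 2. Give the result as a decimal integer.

3302 = 00110011100110
shift left by 2 → 11001110011000 = 13208
(equivalently, 3302 × 2^2 = 3302 × 4)

13208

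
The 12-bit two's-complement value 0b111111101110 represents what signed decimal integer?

pattern = 111111101110 (MSB is 1 ⇒ negative)
Invert: 000000010001, add 1 → 000000010010 = 18, so the value is -18.
(Equivalently: 4078 - 2^12 = 4078 - 4096 = -18.)

-18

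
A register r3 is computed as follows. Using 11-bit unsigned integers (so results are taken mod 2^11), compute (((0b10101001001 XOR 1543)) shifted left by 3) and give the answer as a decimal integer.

0b10101001001 = 10101001001
1543 = 11000000111
→ XOR → 01101001110 = 846
→ shifted left by 3 (mod 2^11) → 01001110000 = 624

624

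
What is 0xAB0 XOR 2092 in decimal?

668

0xAB0 = 101010110000
2092 = 100000101100
XOR → 001010011100 = 668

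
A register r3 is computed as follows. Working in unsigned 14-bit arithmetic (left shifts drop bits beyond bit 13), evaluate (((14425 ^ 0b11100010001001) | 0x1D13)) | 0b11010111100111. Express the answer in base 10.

15863

14425 = 11100001011001
0b11100010001001 = 11100010001001
→ ^ → 00000011010000 = 208
0x1D13 = 01110100010011
→ | → 01110111010011 = 7635
0b11010111100111 = 11010111100111
→ | → 11110111110111 = 15863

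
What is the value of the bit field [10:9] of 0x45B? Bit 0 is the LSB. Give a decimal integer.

v = 010001011011
Shift right by 9: 010
Mask low 2 bits: 10 = 2

2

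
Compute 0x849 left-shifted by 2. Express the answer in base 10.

0x849 = 00100001001001
shift left by 2 → 10000100100100 = 8484
(equivalently, 2121 × 2^2 = 2121 × 4)

8484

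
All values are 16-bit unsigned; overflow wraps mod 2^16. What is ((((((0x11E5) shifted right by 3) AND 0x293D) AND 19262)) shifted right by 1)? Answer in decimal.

0x11E5 = 0001000111100101
→ shifted right by 3 → 0000001000111100 = 572
0x293D = 0010100100111101
→ AND → 0000000000111100 = 60
19262 = 0100101100111110
→ AND → 0000000000111100 = 60
→ shifted right by 1 → 0000000000011110 = 30

30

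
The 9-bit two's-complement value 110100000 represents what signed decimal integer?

-96

pattern = 110100000 (MSB is 1 ⇒ negative)
Invert: 001011111, add 1 → 001100000 = 96, so the value is -96.
(Equivalently: 416 - 2^9 = 416 - 512 = -96.)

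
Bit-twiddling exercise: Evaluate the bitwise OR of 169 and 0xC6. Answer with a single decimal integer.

239

169 = 10101001
0xC6 = 11000110
 OR → 11101111 = 239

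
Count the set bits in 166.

4

166 = 10100110
Count the 1s: 1 + 1 + 1 + 1 = 4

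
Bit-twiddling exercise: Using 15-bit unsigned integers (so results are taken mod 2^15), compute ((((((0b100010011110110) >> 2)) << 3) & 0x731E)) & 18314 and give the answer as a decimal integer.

0b100010011110110 = 100010011110110
→ >> 2 → 001000100111101 = 4413
→ << 3 (mod 2^15) → 000100111101000 = 2536
0x731E = 111001100011110
→ & → 000000100001000 = 264
18314 = 100011110001010
→ & → 000000100001000 = 264

264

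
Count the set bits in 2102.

2102 = 100000110110
Count the 1s: 1 + 1 + 1 + 1 + 1 = 5

5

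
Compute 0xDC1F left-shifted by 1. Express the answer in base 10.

112702

0xDC1F = 01101110000011111
shift left by 1 → 11011100000111110 = 112702
(equivalently, 56351 × 2^1 = 56351 × 2)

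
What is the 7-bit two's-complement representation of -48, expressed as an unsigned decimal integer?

80

48 in 7 bits: 0110000
Invert: 1001111
Add 1:  1010000 = 80
(Check: 2^7 - 48 = 128 - 48 = 80.)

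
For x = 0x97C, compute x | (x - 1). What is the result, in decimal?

2431

x = 100101111100 = 2428
x - 1 = 100101111011
OR    = 100101111111 = 2431
(x | (x - 1) sets all bits below the lowest set bit.)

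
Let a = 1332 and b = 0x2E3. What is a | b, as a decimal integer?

1332 = 10100110100
0x2E3 = 01011100011
 OR → 11111110111 = 2039

2039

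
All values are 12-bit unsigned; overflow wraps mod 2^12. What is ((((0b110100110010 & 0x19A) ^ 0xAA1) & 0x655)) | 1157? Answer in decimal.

1685

0b110100110010 = 110100110010
0x19A = 000110011010
→ & → 000100010010 = 274
0xAA1 = 101010100001
→ ^ → 101110110011 = 2995
0x655 = 011001010101
→ & → 001000010001 = 529
1157 = 010010000101
→ | → 011010010101 = 1685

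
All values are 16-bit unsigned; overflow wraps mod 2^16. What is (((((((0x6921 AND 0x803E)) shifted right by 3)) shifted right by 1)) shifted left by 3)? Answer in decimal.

0x6921 = 0110100100100001
0x803E = 1000000000111110
→ AND → 0000000000100000 = 32
→ shifted right by 3 → 0000000000000100 = 4
→ shifted right by 1 → 0000000000000010 = 2
→ shifted left by 3 (mod 2^16) → 0000000000010000 = 16

16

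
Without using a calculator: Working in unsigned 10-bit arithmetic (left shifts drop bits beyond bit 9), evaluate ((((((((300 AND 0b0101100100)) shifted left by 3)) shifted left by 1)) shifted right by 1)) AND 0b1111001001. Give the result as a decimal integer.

256

300 = 0100101100
0b0101100100 = 0101100100
→ AND → 0100100100 = 292
→ shifted left by 3 (mod 2^10) → 0100100000 = 288
→ shifted left by 1 (mod 2^10) → 1001000000 = 576
→ shifted right by 1 → 0100100000 = 288
0b1111001001 = 1111001001
→ AND → 0100000000 = 256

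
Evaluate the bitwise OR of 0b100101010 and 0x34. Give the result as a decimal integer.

a = 100101010
0x34 = 000110100
 OR → 100111110 = 318

318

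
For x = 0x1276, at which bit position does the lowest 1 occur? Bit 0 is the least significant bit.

0x1276 = 1001001110110
Trailing zeros: 1, so the lowest set bit is bit 1 (value 2).

1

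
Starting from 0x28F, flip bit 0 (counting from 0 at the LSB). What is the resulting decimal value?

x = 1010001111
bit 0 is currently 1; toggle it via x ^ (1 << 0) = x ^ 1
→ 1010001110 = 654

654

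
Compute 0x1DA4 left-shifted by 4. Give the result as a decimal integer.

121408

0x1DA4 = 00001110110100100
shift left by 4 → 11101101001000000 = 121408
(equivalently, 7588 × 2^4 = 7588 × 16)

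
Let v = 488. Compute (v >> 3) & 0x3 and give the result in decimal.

1

v = 00111101000
Shift right by 3: 00111101
Mask low 2 bits: 01 = 1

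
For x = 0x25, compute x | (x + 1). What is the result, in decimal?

39

x = 100101 = 37
x + 1 = 100110
OR    = 100111 = 39
(x | (x + 1) sets the lowest cleared bit.)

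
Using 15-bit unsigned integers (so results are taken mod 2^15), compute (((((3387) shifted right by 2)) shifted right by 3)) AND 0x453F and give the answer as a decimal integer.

3387 = 000110100111011
→ shifted right by 2 → 000001101001110 = 846
→ shifted right by 3 → 000000001101001 = 105
0x453F = 100010100111111
→ AND → 000000000101001 = 41

41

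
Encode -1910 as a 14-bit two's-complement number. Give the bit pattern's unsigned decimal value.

1910 in 14 bits: 00011101110110
Invert: 11100010001001
Add 1:  11100010001010 = 14474
(Check: 2^14 - 1910 = 16384 - 1910 = 14474.)

14474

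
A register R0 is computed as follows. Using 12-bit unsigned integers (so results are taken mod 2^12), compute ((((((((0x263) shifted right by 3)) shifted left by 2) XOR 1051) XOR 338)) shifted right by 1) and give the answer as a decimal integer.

572

0x263 = 001001100011
→ shifted right by 3 → 000001001100 = 76
→ shifted left by 2 (mod 2^12) → 000100110000 = 304
1051 = 010000011011
→ XOR → 010100101011 = 1323
338 = 000101010010
→ XOR → 010001111001 = 1145
→ shifted right by 1 → 001000111100 = 572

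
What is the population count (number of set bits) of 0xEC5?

7

0xEC5 = 111011000101
Count the 1s: 1 + 1 + 1 + 1 + 1 + 1 + 1 = 7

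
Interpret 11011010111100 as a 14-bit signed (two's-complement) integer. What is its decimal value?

-2372

pattern = 11011010111100 (MSB is 1 ⇒ negative)
Invert: 00100101000011, add 1 → 00100101000100 = 2372, so the value is -2372.
(Equivalently: 14012 - 2^14 = 14012 - 16384 = -2372.)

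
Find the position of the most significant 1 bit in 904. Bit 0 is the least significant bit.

904 = 1110001000
The topmost 1 is at position 9 (since 2^9 = 512 ≤ 904 < 1024).

9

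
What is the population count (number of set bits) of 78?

78 = 1001110
Count the 1s: 1 + 1 + 1 + 1 = 4

4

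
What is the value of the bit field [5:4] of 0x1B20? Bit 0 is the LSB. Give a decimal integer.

2

v = 001101100100000
Shift right by 4: 00110110010
Mask low 2 bits: 10 = 2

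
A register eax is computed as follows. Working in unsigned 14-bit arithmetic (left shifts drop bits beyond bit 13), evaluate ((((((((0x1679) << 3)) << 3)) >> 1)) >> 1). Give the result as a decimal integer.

1936

0x1679 = 01011001111001
→ << 3 (mod 2^14) → 11001111001000 = 13256
→ << 3 (mod 2^14) → 01111001000000 = 7744
→ >> 1 → 00111100100000 = 3872
→ >> 1 → 00011110010000 = 1936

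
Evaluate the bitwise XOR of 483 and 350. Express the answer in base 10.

189

483 = 111100011
350 = 101011110
XOR → 010111101 = 189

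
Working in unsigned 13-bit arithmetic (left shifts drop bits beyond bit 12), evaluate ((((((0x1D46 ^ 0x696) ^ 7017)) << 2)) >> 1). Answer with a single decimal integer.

370

0x1D46 = 1110101000110
0x696 = 0011010010110
→ ^ → 1101111010000 = 7120
7017 = 1101101101001
→ ^ → 0000010111001 = 185
→ << 2 (mod 2^13) → 0001011100100 = 740
→ >> 1 → 0000101110010 = 370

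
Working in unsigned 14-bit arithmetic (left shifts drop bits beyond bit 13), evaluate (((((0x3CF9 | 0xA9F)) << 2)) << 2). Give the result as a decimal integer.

0x3CF9 = 11110011111001
0xA9F = 00101010011111
→ | → 11111011111111 = 16127
→ << 2 (mod 2^14) → 11101111111100 = 15356
→ << 2 (mod 2^14) → 10111111110000 = 12272

12272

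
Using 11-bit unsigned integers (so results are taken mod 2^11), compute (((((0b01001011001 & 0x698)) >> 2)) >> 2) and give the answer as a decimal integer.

33

0b01001011001 = 01001011001
0x698 = 11010011000
→ & → 01000011000 = 536
→ >> 2 → 00010000110 = 134
→ >> 2 → 00000100001 = 33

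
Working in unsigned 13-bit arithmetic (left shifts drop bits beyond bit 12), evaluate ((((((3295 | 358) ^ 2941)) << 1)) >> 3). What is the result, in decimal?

416

3295 = 0110011011111
358 = 0000101100110
→ | → 0110111111111 = 3583
2941 = 0101101111101
→ ^ → 0011010000010 = 1666
→ << 1 (mod 2^13) → 0110100000100 = 3332
→ >> 3 → 0000110100000 = 416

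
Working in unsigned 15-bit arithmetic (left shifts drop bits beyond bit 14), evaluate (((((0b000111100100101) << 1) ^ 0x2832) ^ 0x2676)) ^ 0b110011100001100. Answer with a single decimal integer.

30466

0b000111100100101 = 000111100100101
→ << 1 (mod 2^15) → 001111001001010 = 7754
0x2832 = 010100000110010
→ ^ → 011011001111000 = 13944
0x2676 = 010011001110110
→ ^ → 001000000001110 = 4110
0b110011100001100 = 110011100001100
→ ^ → 111011100000010 = 30466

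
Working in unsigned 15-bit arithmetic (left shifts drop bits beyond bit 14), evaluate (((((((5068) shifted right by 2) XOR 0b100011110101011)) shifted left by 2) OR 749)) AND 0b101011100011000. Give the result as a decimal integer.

1800

5068 = 001001111001100
→ shifted right by 2 → 000010011110011 = 1267
0b100011110101011 = 100011110101011
→ XOR → 100001101011000 = 17240
→ shifted left by 2 (mod 2^15) → 000110101100000 = 3424
749 = 000001011101101
→ OR → 000111111101101 = 4077
0b101011100011000 = 101011100011000
→ AND → 000011100001000 = 1800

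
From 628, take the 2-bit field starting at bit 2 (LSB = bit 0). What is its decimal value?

v = 1001110100
Shift right by 2: 10011101
Mask low 2 bits: 01 = 1

1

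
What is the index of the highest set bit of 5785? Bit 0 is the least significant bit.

12

5785 = 1011010011001
The topmost 1 is at position 12 (since 2^12 = 4096 ≤ 5785 < 8192).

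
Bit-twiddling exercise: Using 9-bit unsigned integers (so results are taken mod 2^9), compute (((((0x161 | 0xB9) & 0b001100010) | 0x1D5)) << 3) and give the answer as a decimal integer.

0x161 = 101100001
0xB9 = 010111001
→ | → 111111001 = 505
0b001100010 = 001100010
→ & → 001100000 = 96
0x1D5 = 111010101
→ | → 111110101 = 501
→ << 3 (mod 2^9) → 110101000 = 424

424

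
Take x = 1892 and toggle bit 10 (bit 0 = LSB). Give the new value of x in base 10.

868

x = 11101100100
bit 10 is currently 1; toggle it via x ^ (1 << 10) = x ^ 1024
→ 01101100100 = 868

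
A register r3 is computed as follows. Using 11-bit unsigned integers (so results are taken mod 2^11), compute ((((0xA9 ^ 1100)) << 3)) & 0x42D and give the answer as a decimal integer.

0xA9 = 00010101001
1100 = 10001001100
→ ^ → 10011100101 = 1253
→ << 3 (mod 2^11) → 11100101000 = 1832
0x42D = 10000101101
→ & → 10000101000 = 1064

1064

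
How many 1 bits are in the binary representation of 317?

317 = 100111101
Count the 1s: 1 + 1 + 1 + 1 + 1 + 1 = 6

6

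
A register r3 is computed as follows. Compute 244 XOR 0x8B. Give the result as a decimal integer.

127

244 = 11110100
0x8B = 10001011
XOR → 01111111 = 127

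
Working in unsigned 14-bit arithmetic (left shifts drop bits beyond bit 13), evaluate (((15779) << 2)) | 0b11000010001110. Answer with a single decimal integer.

15779 = 11110110100011
→ << 2 (mod 2^14) → 11011010001100 = 13964
0b11000010001110 = 11000010001110
→ | → 11011010001110 = 13966

13966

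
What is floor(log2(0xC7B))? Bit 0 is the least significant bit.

0xC7B = 110001111011
The topmost 1 is at position 11 (since 2^11 = 2048 ≤ 3195 < 4096).

11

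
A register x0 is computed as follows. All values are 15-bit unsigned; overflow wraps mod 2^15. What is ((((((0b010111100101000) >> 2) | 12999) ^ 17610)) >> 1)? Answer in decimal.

0b010111100101000 = 010111100101000
→ >> 2 → 000101111001010 = 3018
12999 = 011001011000111
→ | → 011101111001111 = 15311
17610 = 100010011001010
→ ^ → 111111100000101 = 32517
→ >> 1 → 011111110000010 = 16258

16258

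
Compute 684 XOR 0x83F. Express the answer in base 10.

684 = 001010101100
0x83F = 100000111111
XOR → 101010010011 = 2707

2707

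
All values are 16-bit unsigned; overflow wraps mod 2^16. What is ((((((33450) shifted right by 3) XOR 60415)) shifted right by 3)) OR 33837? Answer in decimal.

33450 = 1000001010101010
→ shifted right by 3 → 0001000001010101 = 4181
60415 = 1110101111111111
→ XOR → 1111101110101010 = 64426
→ shifted right by 3 → 0001111101110101 = 8053
33837 = 1000010000101101
→ OR → 1001111101111101 = 40829

40829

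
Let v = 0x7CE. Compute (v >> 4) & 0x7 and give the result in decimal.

4

v = 011111001110
Shift right by 4: 01111100
Mask low 3 bits: 100 = 4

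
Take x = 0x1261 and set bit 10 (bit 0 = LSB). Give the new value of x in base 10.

5729

x = 01001001100001
bit 10 is currently 0; set it via x | (1 << 10) = x | 1024
→ 01011001100001 = 5729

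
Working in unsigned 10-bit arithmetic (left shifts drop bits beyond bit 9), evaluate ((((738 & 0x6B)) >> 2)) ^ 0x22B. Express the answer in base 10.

563

738 = 1011100010
0x6B = 0001101011
→ & → 0001100010 = 98
→ >> 2 → 0000011000 = 24
0x22B = 1000101011
→ ^ → 1000110011 = 563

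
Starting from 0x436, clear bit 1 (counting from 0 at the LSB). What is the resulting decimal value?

1076

x = 10000110110
bit 1 is currently 1; clear it via x & ~(1 << 1) = x & ~2
→ 10000110100 = 1076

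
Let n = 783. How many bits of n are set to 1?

6

783 = 1100001111
Count the 1s: 1 + 1 + 1 + 1 + 1 + 1 = 6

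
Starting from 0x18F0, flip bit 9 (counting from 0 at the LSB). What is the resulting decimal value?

x = 0001100011110000
bit 9 is currently 0; toggle it via x ^ (1 << 9) = x ^ 512
→ 0001101011110000 = 6896

6896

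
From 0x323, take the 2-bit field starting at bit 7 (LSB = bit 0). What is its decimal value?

2

v = 01100100011
Shift right by 7: 0110
Mask low 2 bits: 10 = 2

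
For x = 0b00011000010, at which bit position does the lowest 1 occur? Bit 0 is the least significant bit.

1

0b00011000010 = 11000010
Trailing zeros: 1, so the lowest set bit is bit 1 (value 2).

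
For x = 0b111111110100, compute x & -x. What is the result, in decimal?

x = 111111110100 = 4084
-x (two's complement) = …000000001100
AND   = 000000000100 = 4
(x & -x isolates the lowest set bit of x.)

4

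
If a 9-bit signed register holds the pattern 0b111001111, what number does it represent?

pattern = 111001111 (MSB is 1 ⇒ negative)
Invert: 000110000, add 1 → 000110001 = 49, so the value is -49.
(Equivalently: 463 - 2^9 = 463 - 512 = -49.)

-49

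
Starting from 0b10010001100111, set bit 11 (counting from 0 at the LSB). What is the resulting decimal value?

x = 10010001100111
bit 11 is currently 0; set it via x | (1 << 11) = x | 2048
→ 10110001100111 = 11367

11367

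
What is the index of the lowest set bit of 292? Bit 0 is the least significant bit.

2

292 = 100100100
Trailing zeros: 2, so the lowest set bit is bit 2 (value 4).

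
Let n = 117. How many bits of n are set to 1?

5

117 = 1110101
Count the 1s: 1 + 1 + 1 + 1 + 1 = 5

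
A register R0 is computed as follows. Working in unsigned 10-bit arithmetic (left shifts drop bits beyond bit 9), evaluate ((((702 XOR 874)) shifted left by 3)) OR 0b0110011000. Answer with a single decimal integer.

702 = 1010111110
874 = 1101101010
→ XOR → 0111010100 = 468
→ shifted left by 3 (mod 2^10) → 1010100000 = 672
0b0110011000 = 0110011000
→ OR → 1110111000 = 952

952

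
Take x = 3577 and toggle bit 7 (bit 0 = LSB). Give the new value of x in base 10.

x = 0110111111001
bit 7 is currently 1; toggle it via x ^ (1 << 7) = x ^ 128
→ 0110101111001 = 3449

3449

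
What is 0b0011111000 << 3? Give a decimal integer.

1984

x = 00011111000
shift left by 3 → 11111000000 = 1984
(equivalently, 248 × 2^3 = 248 × 8)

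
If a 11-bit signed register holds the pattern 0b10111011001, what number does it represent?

pattern = 10111011001 (MSB is 1 ⇒ negative)
Invert: 01000100110, add 1 → 01000100111 = 551, so the value is -551.
(Equivalently: 1497 - 2^11 = 1497 - 2048 = -551.)

-551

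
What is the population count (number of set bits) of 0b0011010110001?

n = 11010110001
Count the 1s: 1 + 1 + 1 + 1 + 1 + 1 = 6

6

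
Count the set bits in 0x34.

3

0x34 = 110100
Count the 1s: 1 + 1 + 1 = 3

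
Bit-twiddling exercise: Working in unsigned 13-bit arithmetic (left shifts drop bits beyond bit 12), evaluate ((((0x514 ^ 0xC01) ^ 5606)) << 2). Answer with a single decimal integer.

5068

0x514 = 0010100010100
0xC01 = 0110000000001
→ ^ → 0100100010101 = 2325
5606 = 1010111100110
→ ^ → 1110011110011 = 7411
→ << 2 (mod 2^13) → 1001111001100 = 5068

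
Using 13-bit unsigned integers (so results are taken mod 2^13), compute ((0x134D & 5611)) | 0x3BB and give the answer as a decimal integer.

5115

0x134D = 1001101001101
5611 = 1010111101011
→ & → 1000101001001 = 4425
0x3BB = 0001110111011
→ | → 1001111111011 = 5115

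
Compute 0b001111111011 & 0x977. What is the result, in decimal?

371

a = 001111111011
0x977 = 100101110111
AND → 000101110011 = 371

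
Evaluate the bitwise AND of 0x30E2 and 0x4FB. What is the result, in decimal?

0x30E2 = 11000011100010
0x4FB = 00010011111011
AND → 00000011100010 = 226

226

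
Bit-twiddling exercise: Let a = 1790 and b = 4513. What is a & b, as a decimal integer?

1790 = 0011011111110
4513 = 1000110100001
AND → 0000010100000 = 160

160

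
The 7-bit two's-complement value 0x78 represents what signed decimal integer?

pattern = 1111000 (MSB is 1 ⇒ negative)
Invert: 0000111, add 1 → 0001000 = 8, so the value is -8.
(Equivalently: 120 - 2^7 = 120 - 128 = -8.)

-8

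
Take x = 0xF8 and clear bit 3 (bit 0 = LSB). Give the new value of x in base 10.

240

x = 11111000
bit 3 is currently 1; clear it via x & ~(1 << 3) = x & ~8
→ 11110000 = 240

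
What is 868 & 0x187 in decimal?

868 = 1101100100
0x187 = 0110000111
AND → 0100000100 = 260

260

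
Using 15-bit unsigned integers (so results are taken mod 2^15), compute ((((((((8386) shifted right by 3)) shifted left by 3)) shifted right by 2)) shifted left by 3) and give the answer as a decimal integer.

16768

8386 = 010000011000010
→ shifted right by 3 → 000010000011000 = 1048
→ shifted left by 3 (mod 2^15) → 010000011000000 = 8384
→ shifted right by 2 → 000100000110000 = 2096
→ shifted left by 3 (mod 2^15) → 100000110000000 = 16768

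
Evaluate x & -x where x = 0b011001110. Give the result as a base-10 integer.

x = 11001110 = 206
-x (two's complement) = …00110010
AND   = 00000010 = 2
(x & -x isolates the lowest set bit of x.)

2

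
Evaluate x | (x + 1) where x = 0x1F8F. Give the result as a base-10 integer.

x = 1111110001111 = 8079
x + 1 = 1111110010000
OR    = 1111110011111 = 8095
(x | (x + 1) sets the lowest cleared bit.)

8095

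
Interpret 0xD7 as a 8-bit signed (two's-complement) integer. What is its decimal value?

-41

pattern = 11010111 (MSB is 1 ⇒ negative)
Invert: 00101000, add 1 → 00101001 = 41, so the value is -41.
(Equivalently: 215 - 2^8 = 215 - 256 = -41.)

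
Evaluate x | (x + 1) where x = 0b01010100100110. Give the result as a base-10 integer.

5415

x = 1010100100110 = 5414
x + 1 = 1010100100111
OR    = 1010100100111 = 5415
(x | (x + 1) sets the lowest cleared bit.)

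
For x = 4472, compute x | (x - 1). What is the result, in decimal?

x = 1000101111000 = 4472
x - 1 = 1000101110111
OR    = 1000101111111 = 4479
(x | (x - 1) sets all bits below the lowest set bit.)

4479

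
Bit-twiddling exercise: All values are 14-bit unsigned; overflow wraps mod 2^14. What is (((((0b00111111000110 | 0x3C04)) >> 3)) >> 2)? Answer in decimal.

510

0b00111111000110 = 00111111000110
0x3C04 = 11110000000100
→ | → 11111111000110 = 16326
→ >> 3 → 00011111111000 = 2040
→ >> 2 → 00000111111110 = 510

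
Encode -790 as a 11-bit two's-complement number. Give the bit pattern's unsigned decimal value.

1258

790 in 11 bits: 01100010110
Invert: 10011101001
Add 1:  10011101010 = 1258
(Check: 2^11 - 790 = 2048 - 790 = 1258.)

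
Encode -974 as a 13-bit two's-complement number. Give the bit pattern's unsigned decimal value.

974 in 13 bits: 0001111001110
Invert: 1110000110001
Add 1:  1110000110010 = 7218
(Check: 2^13 - 974 = 8192 - 974 = 7218.)

7218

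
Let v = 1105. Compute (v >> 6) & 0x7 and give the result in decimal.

1

v = 10001010001
Shift right by 6: 10001
Mask low 3 bits: 001 = 1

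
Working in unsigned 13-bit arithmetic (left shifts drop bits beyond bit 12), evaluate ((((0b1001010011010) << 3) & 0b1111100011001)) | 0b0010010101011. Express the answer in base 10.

0b1001010011010 = 1001010011010
→ << 3 (mod 2^13) → 1010011010000 = 5328
0b1111100011001 = 1111100011001
→ & → 1010000010000 = 5136
0b0010010101011 = 0010010101011
→ | → 1010010111011 = 5307

5307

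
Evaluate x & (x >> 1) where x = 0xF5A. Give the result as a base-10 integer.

x = 111101011010 = 3930
x>>1 = 011110101101
AND  = 011100001000 = 1800
(x & (x >> 1) has a 1 wherever x has two consecutive 1 bits.)

1800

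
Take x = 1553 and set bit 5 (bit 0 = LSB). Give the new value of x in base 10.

x = 011000010001
bit 5 is currently 0; set it via x | (1 << 5) = x | 32
→ 011000110001 = 1585

1585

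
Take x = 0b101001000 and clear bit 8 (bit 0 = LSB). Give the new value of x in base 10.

72

x = 101001000
bit 8 is currently 1; clear it via x & ~(1 << 8) = x & ~256
→ 001001000 = 72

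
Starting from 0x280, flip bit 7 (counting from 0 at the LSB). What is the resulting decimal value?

512

x = 01010000000
bit 7 is currently 1; toggle it via x ^ (1 << 7) = x ^ 128
→ 01000000000 = 512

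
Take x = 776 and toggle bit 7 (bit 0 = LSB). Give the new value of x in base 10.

904

x = 01100001000
bit 7 is currently 0; toggle it via x ^ (1 << 7) = x ^ 128
→ 01110001000 = 904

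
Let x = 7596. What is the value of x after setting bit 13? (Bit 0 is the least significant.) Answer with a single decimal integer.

15788

x = 01110110101100
bit 13 is currently 0; set it via x | (1 << 13) = x | 8192
→ 11110110101100 = 15788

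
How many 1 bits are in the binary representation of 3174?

3174 = 110001100110
Count the 1s: 1 + 1 + 1 + 1 + 1 + 1 = 6

6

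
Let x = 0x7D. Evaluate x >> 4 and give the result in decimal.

0x7D = 1111101
shift right by 4 → 0000111 = 7
(equivalently, floor(125 / 16))

7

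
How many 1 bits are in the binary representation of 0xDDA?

0xDDA = 110111011010
Count the 1s: 1 + 1 + 1 + 1 + 1 + 1 + 1 + 1 = 8

8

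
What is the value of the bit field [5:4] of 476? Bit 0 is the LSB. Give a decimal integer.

v = 111011100
Shift right by 4: 11101
Mask low 2 bits: 01 = 1

1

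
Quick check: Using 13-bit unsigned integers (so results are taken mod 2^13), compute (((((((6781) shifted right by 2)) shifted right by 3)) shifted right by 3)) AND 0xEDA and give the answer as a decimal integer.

26

6781 = 1101001111101
→ shifted right by 2 → 0011010011111 = 1695
→ shifted right by 3 → 0000011010011 = 211
→ shifted right by 3 → 0000000011010 = 26
0xEDA = 0111011011010
→ AND → 0000000011010 = 26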